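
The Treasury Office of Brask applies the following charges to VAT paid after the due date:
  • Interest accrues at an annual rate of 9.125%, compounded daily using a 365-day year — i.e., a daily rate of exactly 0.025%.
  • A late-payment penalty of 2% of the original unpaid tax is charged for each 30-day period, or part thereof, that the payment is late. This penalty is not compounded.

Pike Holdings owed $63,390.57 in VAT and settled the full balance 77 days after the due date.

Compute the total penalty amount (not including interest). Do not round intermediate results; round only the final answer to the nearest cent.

$3,803.43

Penalty periods: ⌈77/30⌉ = 3; penalty = 3 × 2% × $63,390.57 = $3,803.43…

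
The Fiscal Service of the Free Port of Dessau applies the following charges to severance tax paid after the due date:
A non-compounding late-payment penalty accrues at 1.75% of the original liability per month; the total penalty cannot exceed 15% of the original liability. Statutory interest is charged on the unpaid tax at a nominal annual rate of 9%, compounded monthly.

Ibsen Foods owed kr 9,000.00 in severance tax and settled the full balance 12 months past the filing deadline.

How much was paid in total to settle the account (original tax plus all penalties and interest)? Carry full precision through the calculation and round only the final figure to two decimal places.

Penalty (uncapped): 12 × 1.75% × kr 9,000.00 = kr 1,890.00; cap = 15% × kr 9,000.00 = kr 1,350.00 → penalty = kr 1,350.00
Interest (9%/yr ÷ 12 = 0.75%/month): kr 9,000.00 × ((1 + 0.0075)^12 − 1) = kr 844.2621…
Total = kr 9,000.00 + kr 1,350.0000 + kr 844.2621… = kr 11,194.26

kr 11,194.26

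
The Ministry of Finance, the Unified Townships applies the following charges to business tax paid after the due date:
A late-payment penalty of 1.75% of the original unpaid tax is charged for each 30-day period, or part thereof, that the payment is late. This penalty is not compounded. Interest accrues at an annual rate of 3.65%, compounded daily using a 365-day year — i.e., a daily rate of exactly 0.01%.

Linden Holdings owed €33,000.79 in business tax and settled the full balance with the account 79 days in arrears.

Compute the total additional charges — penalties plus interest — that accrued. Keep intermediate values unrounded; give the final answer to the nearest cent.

€1,994.27

Penalty periods: ⌈79/30⌉ = 3; penalty = 3 × 1.75% × €33,000.79 = €1,732.54…
Interest: €33,000.79 × ((1 + 0.0001)^79 − 1) = €33,000.79 × 0.00793089… = €261.7256…
Penalties + interest = €1,732.5415… + €261.7256… = €1,994.27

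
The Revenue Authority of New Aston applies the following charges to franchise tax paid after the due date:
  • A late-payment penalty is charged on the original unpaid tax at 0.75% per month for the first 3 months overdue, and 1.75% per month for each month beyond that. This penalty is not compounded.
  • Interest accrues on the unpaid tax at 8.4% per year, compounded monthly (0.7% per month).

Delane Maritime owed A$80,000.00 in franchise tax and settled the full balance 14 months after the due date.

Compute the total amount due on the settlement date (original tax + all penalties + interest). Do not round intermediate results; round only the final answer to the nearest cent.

A$105,406.90

Penalty, months 1–3: 3 × 0.75% × A$80,000.00 = A$1,800.00
Penalty, months 4–14: 11 × 1.75% × A$80,000.00 = A$15,400.00
Interest: A$80,000.00 × ((1 + 0.007)^14 − 1) = A$80,000.00 × 0.1025863… = A$8,206.9032…
Total = A$80,000.00 + A$17,200.0000 + A$8,206.9032… = A$105,406.90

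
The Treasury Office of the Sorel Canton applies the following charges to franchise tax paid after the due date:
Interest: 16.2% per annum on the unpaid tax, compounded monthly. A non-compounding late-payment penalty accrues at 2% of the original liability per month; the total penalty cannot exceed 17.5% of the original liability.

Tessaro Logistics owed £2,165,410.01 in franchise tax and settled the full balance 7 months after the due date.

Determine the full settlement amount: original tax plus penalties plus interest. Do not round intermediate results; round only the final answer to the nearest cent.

£2,681,675.23

Penalty: 7 × 2% × £2,165,410.01 = £303,157.40… (below the 17.5% cap of £378,946.75…)
Interest (16.2%/yr ÷ 12 = 1.35%/month): £2,165,410.01 × ((1 + 0.0135)^7 − 1) = £213,107.8195…
Total = £2,165,410.01 + £303,157.4014 + £213,107.8195… = £2,681,675.23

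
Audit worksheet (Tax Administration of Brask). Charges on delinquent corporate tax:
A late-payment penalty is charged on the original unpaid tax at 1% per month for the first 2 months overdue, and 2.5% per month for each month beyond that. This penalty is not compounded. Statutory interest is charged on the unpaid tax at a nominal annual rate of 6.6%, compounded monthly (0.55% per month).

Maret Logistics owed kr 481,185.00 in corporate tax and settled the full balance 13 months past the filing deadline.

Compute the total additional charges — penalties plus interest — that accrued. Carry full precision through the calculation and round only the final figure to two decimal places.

kr 177,512.87

Penalty, months 1–2: 2 × 1% × kr 481,185.00 = kr 9,623.70
Penalty, months 3–13: 11 × 2.5% × kr 481,185.00 = kr 132,325.88…
Interest: kr 481,185.00 × ((1 + 0.0055)^13 − 1) = kr 481,185.00 × 0.0739077… = kr 35,563.2978…
Penalties + interest = kr 141,949.5750 + kr 35,563.2978… = kr 177,512.87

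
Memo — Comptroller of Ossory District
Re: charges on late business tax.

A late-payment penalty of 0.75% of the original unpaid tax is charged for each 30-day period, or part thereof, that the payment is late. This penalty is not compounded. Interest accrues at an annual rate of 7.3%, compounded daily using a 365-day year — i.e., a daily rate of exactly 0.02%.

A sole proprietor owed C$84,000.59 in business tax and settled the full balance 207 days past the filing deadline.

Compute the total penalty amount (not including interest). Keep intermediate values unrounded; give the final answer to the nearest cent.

Penalty periods: ⌈207/30⌉ = 7; penalty = 7 × 0.75% × C$84,000.59 = C$4,410.03…

C$4,410.03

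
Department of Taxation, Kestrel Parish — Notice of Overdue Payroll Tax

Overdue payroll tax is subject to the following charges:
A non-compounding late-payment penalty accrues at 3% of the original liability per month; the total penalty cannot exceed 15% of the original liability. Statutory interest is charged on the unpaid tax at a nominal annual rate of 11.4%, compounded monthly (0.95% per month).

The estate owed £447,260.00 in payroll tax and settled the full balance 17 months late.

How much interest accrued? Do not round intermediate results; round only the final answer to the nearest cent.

Interest: £447,260.00 × ((1 + 0.0095)^17 − 1) = £447,260.00 × 0.1743769… = £77,991.8071…

£77,991.81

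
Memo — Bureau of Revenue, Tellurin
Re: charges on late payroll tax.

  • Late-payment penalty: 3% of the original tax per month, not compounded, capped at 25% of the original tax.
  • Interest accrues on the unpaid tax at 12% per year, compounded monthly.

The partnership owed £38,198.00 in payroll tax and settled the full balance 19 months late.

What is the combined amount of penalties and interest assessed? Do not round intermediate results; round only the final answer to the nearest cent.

Penalty (uncapped): 19 × 3% × £38,198.00 = £21,772.86; cap = 25% × £38,198.00 = £9,549.50 → penalty = £9,549.50
Interest (12%/yr ÷ 12 = 1%/month): £38,198.00 × ((1 + 0.01)^19 − 1) = £7,949.3457…
Penalties + interest = £9,549.5000 + £7,949.3457… = £17,498.85

£17,498.85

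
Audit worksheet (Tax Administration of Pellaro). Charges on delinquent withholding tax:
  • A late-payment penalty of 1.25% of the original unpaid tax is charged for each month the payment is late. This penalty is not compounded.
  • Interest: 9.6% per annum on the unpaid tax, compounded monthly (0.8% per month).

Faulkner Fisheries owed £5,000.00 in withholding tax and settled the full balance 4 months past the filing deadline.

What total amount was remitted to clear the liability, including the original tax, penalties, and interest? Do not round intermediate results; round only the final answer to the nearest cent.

Late-payment penalty = 1.25% × £5,000.00 × 4 mo = £250.00
Interest: £5,000.00 × ((1 + 0.008)^4 − 1) = £5,000.00 × 0.0323861… = £161.9303…
Total = £5,000.00 + £250.0000 + £161.9303… = £5,411.93

£5,411.93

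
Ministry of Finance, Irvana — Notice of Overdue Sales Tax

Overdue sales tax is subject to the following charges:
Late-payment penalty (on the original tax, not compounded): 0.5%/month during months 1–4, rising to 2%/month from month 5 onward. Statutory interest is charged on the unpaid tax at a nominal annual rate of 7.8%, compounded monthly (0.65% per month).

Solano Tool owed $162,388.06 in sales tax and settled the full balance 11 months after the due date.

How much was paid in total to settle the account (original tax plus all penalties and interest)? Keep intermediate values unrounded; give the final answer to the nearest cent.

Penalty, months 1–4: 4 × 0.5% × $162,388.06 = $3,247.76…
Penalty, months 5–11: 7 × 2% × $162,388.06 = $22,734.33…
Interest: $162,388.06 × ((1 + 0.0065)^11 − 1) = $162,388.06 × 0.0738697… = $11,995.5504…
Total = $162,388.06 + $25,982.0896 + $11,995.5504… = $200,365.70

$200,365.70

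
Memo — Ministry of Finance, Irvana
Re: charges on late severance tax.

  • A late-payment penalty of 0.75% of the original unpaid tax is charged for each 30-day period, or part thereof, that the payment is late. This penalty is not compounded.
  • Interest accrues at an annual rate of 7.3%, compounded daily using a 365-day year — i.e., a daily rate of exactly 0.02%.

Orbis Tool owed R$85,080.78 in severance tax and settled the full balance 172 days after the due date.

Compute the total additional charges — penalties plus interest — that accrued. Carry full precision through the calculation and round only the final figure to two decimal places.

Penalty periods: ⌈172/30⌉ = 6; penalty = 6 × 0.75% × R$85,080.78 = R$3,828.64…
Interest: R$85,080.78 × ((1 + 0.0002)^172 − 1) = R$85,080.78 × 0.03499496… = R$2,977.3988…
Penalties + interest = R$3,828.6351 + R$2,977.3988… = R$6,806.03

R$6,806.03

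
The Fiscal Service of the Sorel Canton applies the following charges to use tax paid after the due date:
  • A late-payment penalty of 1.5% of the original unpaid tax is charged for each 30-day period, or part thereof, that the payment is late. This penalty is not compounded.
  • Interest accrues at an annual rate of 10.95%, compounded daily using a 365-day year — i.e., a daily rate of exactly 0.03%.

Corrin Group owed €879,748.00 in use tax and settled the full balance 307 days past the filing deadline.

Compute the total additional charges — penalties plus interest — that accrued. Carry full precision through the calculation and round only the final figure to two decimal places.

€230,018.31

Penalty periods: ⌈307/30⌉ = 11; penalty = 11 × 1.5% × €879,748.00 = €145,158.42
Interest: €879,748.00 × ((1 + 0.0003)^307 − 1) = €879,748.00 × 0.09645932… = €84,859.8933…
Penalties + interest = €145,158.4200 + €84,859.8933… = €230,018.31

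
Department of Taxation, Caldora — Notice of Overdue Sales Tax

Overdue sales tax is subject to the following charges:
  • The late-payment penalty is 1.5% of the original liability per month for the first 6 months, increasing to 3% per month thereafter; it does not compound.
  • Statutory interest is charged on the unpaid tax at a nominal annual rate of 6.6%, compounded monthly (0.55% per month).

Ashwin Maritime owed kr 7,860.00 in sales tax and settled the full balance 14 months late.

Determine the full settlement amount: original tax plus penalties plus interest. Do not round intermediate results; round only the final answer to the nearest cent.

Penalty, months 1–6: 6 × 1.5% × kr 7,860.00 = kr 707.40
Penalty, months 7–14: 8 × 3% × kr 7,860.00 = kr 1,886.40
Interest: kr 7,860.00 × ((1 + 0.0055)^14 − 1) = kr 7,860.00 × 0.0798142… = kr 627.3399…
Total = kr 7,860.00 + kr 2,593.8000 + kr 627.3399… = kr 11,081.14

kr 11,081.14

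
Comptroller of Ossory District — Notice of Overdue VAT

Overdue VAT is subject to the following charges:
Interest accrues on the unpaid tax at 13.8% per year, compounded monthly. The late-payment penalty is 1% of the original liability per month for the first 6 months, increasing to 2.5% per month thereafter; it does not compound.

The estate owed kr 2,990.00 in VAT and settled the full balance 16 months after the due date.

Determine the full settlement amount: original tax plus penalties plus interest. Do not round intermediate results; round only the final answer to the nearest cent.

kr 4,517.16

Penalty, months 1–6: 6 × 1% × kr 2,990.00 = kr 179.40
Penalty, months 7–16: 10 × 2.5% × kr 2,990.00 = kr 747.50
Interest (13.8%/yr ÷ 12 = 1.15%/month): kr 2,990.00 × ((1 + 0.0115)^16 − 1) = kr 600.2557…
Total = kr 2,990.00 + kr 926.9000 + kr 600.2557… = kr 4,517.16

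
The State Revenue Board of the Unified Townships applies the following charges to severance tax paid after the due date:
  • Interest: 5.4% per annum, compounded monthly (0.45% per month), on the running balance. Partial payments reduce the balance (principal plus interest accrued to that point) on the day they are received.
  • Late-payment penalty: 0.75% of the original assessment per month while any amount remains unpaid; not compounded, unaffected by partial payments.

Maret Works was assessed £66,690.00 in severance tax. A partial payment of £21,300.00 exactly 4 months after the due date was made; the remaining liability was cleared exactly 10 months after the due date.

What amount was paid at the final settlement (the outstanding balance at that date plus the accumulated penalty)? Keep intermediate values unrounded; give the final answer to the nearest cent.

£52,872.70

Balance at month 4: £66,690.0000 × (1 + 0.0045)^4 = £67,898.5472…
After £21,300.00 payment: £67,898.5472… − £21,300.00 = £46,598.5472…
Balance at month 10: £46,598.5472… × (1 + 0.0045)^6 = £47,870.9475…
Penalty: 10 × 0.75% × £66,690.00 = £5,001.75
Final settlement = outstanding balance + penalty = £47,870.9475… + £5,001.75 = £52,872.70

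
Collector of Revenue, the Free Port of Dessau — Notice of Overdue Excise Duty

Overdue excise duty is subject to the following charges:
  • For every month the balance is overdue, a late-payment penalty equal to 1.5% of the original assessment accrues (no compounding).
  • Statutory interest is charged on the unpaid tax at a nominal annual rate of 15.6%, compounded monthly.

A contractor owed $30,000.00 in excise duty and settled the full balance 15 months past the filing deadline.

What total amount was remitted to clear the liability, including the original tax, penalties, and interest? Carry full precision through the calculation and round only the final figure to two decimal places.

Late-payment penalty: 15 × 1.5% × $30,000.00 = $6,750.00
Interest (15.6%/yr ÷ 12 = 1.3%/month): $30,000.00 × ((1 + 0.013)^15 − 1) = $6,413.5428…
Total = $30,000.00 + $6,750.0000 + $6,413.5428… = $43,163.54

$43,163.54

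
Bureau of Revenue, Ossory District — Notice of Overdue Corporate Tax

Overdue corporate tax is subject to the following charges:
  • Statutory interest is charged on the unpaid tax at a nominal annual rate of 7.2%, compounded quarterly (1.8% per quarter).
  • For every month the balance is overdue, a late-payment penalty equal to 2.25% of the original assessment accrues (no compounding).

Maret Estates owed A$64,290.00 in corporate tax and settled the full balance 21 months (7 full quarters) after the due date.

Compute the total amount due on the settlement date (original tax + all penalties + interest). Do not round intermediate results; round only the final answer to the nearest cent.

Late-payment penalty: 21 × 2.25% × A$64,290.00 = A$30,377.03…
Interest: A$64,290.00 × ((1 + 0.018)^7 − 1) = A$64,290.00 × 0.1330118… = A$8,551.3308…
Total = A$64,290.00 + A$30,377.0250 + A$8,551.3308… = A$103,218.36

A$103,218.36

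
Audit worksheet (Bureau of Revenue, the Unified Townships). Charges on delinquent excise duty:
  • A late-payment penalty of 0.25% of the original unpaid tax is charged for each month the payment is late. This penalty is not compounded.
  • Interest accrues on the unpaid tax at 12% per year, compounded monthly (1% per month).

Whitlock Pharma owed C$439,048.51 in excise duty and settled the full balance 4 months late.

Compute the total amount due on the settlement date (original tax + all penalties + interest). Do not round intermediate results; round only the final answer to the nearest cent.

C$461,266.13

Late-payment penalty: 4 × 0.25% × C$439,048.51 = C$4,390.49…
Interest: C$439,048.51 × ((1 + 0.01)^4 − 1) = C$439,048.51 × 0.0406040… = C$17,827.1301…
Total = C$439,048.51 + C$4,390.4851 + C$17,827.1301… = C$461,266.13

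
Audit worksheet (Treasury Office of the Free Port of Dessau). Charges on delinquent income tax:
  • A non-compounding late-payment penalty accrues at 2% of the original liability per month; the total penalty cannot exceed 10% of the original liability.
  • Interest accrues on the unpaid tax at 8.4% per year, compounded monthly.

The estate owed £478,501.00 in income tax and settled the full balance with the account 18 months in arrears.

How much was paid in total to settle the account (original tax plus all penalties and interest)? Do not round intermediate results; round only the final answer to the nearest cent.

Penalty (uncapped): 18 × 2% × £478,501.00 = £172,260.36; cap = 10% × £478,501.00 = £47,850.10 → penalty = £47,850.10
Interest (8.4%/yr ÷ 12 = 0.7%/month): £478,501.00 × ((1 + 0.007)^18 − 1) = £64,015.9602…
Total = £478,501.00 + £47,850.1000 + £64,015.9602… = £590,367.06

£590,367.06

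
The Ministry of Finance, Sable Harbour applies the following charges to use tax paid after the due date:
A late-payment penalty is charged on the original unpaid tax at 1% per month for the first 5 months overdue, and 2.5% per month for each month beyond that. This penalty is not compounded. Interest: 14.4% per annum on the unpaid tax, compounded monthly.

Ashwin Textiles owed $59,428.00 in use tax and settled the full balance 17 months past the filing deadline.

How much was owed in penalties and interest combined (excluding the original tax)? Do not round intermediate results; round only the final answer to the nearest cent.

Penalty, months 1–5: 5 × 1% × $59,428.00 = $2,971.40
Penalty, months 6–17: 12 × 2.5% × $59,428.00 = $17,828.40
Interest (14.4%/yr ÷ 12 = 1.2%/month): $59,428.00 × ((1 + 0.012)^17 − 1) = $13,360.0068…
Penalties + interest = $20,799.8000 + $13,360.0068… = $34,159.81

$34,159.81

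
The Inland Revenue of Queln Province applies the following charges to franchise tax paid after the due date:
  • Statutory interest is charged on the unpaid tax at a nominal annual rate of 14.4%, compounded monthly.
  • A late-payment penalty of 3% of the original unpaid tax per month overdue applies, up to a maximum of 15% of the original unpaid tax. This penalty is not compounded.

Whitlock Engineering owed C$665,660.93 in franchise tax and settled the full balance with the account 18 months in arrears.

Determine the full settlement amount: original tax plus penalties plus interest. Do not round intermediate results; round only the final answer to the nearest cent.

Penalty (uncapped): 18 × 3% × C$665,660.93 = C$359,456.90…; cap = 15% × C$665,660.93 = C$99,849.14… → penalty = C$99,849.14…
Interest (14.4%/yr ÷ 12 = 1.2%/month): C$665,660.93 × ((1 + 0.012)^18 − 1) = C$159,430.9108…
Total = C$665,660.93 + C$99,849.1395 + C$159,430.9108… = C$924,940.98

C$924,940.98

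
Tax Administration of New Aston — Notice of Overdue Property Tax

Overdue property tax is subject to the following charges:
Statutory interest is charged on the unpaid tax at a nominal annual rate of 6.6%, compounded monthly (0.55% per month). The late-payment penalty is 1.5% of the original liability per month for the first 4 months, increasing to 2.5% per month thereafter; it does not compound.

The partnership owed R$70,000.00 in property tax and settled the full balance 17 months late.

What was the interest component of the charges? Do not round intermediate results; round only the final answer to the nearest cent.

Interest: R$70,000.00 × ((1 + 0.0055)^17 − 1) = R$70,000.00 × 0.0977293… = R$6,841.0541…

R$6,841.05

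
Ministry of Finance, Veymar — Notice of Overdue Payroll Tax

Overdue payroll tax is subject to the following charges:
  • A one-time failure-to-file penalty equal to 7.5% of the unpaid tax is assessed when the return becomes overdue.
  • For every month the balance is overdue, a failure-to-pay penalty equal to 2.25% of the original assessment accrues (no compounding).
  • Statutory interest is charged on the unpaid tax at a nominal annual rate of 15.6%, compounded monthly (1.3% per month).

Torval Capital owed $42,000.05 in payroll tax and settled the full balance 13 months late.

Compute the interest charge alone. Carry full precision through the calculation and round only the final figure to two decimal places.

Interest: $42,000.05 × ((1 + 0.013)^13 − 1) = $42,000.05 × 0.1828312… = $7,678.9216…

$7,678.92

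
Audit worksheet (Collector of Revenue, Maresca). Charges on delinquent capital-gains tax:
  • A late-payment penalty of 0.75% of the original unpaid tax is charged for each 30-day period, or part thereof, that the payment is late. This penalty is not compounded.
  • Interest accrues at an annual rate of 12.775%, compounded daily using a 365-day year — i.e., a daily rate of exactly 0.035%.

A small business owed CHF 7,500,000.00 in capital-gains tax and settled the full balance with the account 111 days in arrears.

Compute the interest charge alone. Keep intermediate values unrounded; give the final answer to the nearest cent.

Interest: CHF 7,500,000.00 × ((1 + 0.00035)^111 − 1) = CHF 7,500,000.00 × 0.03960746… = CHF 297,055.9753…

CHF 297,055.98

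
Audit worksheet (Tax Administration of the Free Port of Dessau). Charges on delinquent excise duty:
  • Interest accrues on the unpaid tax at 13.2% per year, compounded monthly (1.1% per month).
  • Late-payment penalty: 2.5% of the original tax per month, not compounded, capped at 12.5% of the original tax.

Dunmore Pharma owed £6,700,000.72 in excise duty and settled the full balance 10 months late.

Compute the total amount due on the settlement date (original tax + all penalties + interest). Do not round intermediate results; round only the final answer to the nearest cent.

Penalty (uncapped): 10 × 2.5% × £6,700,000.72 = £1,675,000.18; cap = 12.5% × £6,700,000.72 = £837,500.09 → penalty = £837,500.09
Interest: £6,700,000.72 × ((1 + 0.011)^10 − 1) = £6,700,000.72 × 0.1156078… = £774,572.5816…
Total = £6,700,000.72 + £837,500.0900 + £774,572.5816… = £8,312,073.39

£8,312,073.39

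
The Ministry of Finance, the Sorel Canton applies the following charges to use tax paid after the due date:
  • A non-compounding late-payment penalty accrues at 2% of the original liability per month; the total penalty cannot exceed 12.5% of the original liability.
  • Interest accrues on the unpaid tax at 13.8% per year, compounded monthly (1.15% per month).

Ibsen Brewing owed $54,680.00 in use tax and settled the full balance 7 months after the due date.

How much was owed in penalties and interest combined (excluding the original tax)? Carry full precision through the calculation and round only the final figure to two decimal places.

$11,391.54

Penalty (uncapped): 7 × 2% × $54,680.00 = $7,655.20; cap = 12.5% × $54,680.00 = $6,835.00 → penalty = $6,835.00
Interest: $54,680.00 × ((1 + 0.0115)^7 − 1) = $54,680.00 × 0.0833311… = $4,556.5444…
Penalties + interest = $6,835.0000 + $4,556.5444… = $11,391.54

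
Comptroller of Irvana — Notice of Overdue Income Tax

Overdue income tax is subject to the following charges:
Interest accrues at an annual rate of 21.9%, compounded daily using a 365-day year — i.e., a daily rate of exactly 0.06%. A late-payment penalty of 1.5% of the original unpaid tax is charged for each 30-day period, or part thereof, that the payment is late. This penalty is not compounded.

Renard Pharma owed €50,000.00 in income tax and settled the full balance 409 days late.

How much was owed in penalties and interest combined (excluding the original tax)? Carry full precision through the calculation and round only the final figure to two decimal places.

Penalty periods: ⌈409/30⌉ = 14; penalty = 14 × 1.5% × €50,000.00 = €10,500.00
Interest: €50,000.00 × ((1 + 0.0006)^409 − 1) = €50,000.00 × 0.27803841… = €13,901.9204…
Penalties + interest = €10,500.0000 + €13,901.9204… = €24,401.92

€24,401.92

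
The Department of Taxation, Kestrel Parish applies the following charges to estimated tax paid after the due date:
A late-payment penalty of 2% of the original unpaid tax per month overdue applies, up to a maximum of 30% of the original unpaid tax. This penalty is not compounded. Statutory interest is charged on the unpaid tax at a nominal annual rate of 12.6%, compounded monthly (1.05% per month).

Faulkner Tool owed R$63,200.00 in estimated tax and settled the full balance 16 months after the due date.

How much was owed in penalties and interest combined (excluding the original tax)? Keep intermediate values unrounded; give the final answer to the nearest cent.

R$30,456.14

Penalty (uncapped): 16 × 2% × R$63,200.00 = R$20,224.00; cap = 30% × R$63,200.00 = R$18,960.00 → penalty = R$18,960.00
Interest: R$63,200.00 × ((1 + 0.0105)^16 − 1) = R$63,200.00 × 0.1819010… = R$11,496.1407…
Penalties + interest = R$18,960.0000 + R$11,496.1407… = R$30,456.14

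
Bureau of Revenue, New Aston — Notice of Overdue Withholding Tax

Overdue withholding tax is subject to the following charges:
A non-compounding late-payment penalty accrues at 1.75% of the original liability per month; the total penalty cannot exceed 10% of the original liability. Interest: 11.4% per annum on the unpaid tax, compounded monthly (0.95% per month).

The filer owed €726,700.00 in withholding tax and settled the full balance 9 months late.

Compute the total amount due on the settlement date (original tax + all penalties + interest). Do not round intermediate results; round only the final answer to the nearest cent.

€863,916.99

Penalty (uncapped): 9 × 1.75% × €726,700.00 = €114,455.25; cap = 10% × €726,700.00 = €72,670.00 → penalty = €72,670.00
Interest: €726,700.00 × ((1 + 0.0095)^9 − 1) = €726,700.00 × 0.0888221… = €64,546.9878…
Total = €726,700.00 + €72,670.0000 + €64,546.9878… = €863,916.99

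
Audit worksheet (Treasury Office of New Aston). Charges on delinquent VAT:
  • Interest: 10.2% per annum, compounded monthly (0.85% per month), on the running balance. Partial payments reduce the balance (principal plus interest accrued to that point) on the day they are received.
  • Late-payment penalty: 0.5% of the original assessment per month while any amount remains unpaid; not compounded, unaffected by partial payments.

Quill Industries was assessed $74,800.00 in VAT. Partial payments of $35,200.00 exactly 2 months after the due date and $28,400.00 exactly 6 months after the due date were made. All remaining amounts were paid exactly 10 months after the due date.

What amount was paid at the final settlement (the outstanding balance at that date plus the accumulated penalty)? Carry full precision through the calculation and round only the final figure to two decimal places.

Balance at month 2: $74,800.0000 × (1 + 0.0085)^2 = $76,077.0043
After $35,200.00 payment: $76,077.0043 − $35,200.00 = $40,877.0043
Balance at month 6: $40,877.0043 × (1 + 0.0085)^4 = $42,284.6433…
After $28,400.00 payment: $42,284.6433… − $28,400.00 = $13,884.6433…
Balance at month 10: $13,884.6433… × (1 + 0.0085)^4 = $14,362.7743…
Penalty: 10 × 0.5% × $74,800.00 = $3,740.00
Final settlement = outstanding balance + penalty = $14,362.7743… + $3,740.00 = $18,102.77

$18,102.77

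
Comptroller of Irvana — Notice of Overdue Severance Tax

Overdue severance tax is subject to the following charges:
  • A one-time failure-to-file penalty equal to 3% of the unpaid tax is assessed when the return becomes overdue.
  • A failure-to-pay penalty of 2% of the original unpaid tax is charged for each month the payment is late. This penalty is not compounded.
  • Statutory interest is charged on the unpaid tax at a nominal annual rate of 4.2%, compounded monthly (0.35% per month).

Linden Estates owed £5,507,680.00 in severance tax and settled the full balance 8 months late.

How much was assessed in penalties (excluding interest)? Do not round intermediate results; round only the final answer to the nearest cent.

Failure-to-file penalty: 3% × £5,507,680.00 = £165,230.40
Failure-to-pay penalty: 8 × 2% × £5,507,680.00 = £881,228.80
Total penalty = £165,230.40 + £881,228.80 = £1,046,459.20

£1,046,459.20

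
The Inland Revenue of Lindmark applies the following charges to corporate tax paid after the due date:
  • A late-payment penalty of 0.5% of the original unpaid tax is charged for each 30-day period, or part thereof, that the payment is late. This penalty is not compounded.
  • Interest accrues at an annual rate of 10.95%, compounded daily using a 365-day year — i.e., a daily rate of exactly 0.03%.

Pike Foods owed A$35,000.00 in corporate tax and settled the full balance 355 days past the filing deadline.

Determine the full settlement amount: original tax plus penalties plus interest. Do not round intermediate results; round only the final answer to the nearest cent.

A$41,032.61

Penalty periods: ⌈355/30⌉ = 12; penalty = 12 × 0.5% × A$35,000.00 = A$2,100.00
Interest: A$35,000.00 × ((1 + 0.0003)^355 − 1) = A$35,000.00 × 0.11236016… = A$3,932.6056…
Total = A$35,000.00 + A$2,100.0000 + A$3,932.6056… = A$41,032.61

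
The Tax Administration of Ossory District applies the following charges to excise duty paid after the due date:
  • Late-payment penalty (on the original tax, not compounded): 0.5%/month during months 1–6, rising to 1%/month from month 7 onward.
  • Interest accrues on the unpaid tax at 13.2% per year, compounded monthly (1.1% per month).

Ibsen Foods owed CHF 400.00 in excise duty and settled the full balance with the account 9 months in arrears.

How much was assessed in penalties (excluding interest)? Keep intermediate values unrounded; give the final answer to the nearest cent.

CHF 24.00

Penalty, months 1–6: 6 × 0.5% × CHF 400.00 = CHF 12.00
Penalty, months 7–9: 3 × 1% × CHF 400.00 = CHF 12.00
Total penalty = CHF 12.00 + CHF 12.00 = CHF 24.00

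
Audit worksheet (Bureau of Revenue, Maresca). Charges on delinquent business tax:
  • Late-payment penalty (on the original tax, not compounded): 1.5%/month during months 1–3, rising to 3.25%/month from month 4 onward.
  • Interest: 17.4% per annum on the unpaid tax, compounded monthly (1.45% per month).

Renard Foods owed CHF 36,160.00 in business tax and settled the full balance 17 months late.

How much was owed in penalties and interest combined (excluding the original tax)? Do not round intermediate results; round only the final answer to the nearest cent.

CHF 28,106.31

Penalty, months 1–3: 3 × 1.5% × CHF 36,160.00 = CHF 1,627.20
Penalty, months 4–17: 14 × 3.25% × CHF 36,160.00 = CHF 16,452.80
Interest: CHF 36,160.00 × ((1 + 0.0145)^17 − 1) = CHF 36,160.00 × 0.2772764… = CHF 10,026.3131…
Penalties + interest = CHF 18,080.0000 + CHF 10,026.3131… = CHF 28,106.31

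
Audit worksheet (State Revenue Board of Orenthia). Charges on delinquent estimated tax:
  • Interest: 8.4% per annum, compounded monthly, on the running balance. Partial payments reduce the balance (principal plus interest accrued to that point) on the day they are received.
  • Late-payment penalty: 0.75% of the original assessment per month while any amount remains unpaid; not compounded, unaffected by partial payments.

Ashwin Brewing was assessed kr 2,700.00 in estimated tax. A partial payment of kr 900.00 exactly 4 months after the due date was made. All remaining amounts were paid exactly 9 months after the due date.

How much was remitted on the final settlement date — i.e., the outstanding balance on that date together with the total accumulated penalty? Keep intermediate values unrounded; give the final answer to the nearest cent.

kr 2,125.25

Monthly rate = 8.4% ÷ 12 = 0.7%
Balance at month 4: kr 2,700.0000 × (1 + 0.007)^4 = kr 2,776.3975…
After kr 900.00 payment: kr 2,776.3975… − kr 900.00 = kr 1,876.3975…
Balance at month 9: kr 1,876.3975… × (1 + 0.007)^5 = kr 1,942.9973…
Penalty: 9 × 0.75% × kr 2,700.00 = kr 182.25
Final settlement = outstanding balance + penalty = kr 1,942.9973… + kr 182.25 = kr 2,125.25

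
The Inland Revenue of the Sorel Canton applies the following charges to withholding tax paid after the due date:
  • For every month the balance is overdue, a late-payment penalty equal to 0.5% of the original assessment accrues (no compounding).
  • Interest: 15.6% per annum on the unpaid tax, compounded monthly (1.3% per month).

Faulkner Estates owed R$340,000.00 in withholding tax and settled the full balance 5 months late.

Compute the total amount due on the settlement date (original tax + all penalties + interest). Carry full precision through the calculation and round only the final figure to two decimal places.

Late-payment penalty = 0.5% × R$340,000.00 × 5 mo = R$8,500.00
Interest: R$340,000.00 × ((1 + 0.013)^5 − 1) = R$340,000.00 × 0.0667121… = R$22,682.1185…
Total = R$340,000.00 + R$8,500.0000 + R$22,682.1185… = R$371,182.12

R$371,182.12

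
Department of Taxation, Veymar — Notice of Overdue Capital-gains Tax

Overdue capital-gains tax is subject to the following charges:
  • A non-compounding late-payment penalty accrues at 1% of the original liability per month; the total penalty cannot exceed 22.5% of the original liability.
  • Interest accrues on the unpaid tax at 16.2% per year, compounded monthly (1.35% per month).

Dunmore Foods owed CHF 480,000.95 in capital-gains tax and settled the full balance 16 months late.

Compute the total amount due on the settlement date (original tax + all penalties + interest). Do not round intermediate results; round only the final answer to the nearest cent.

CHF 671,670.26

Penalty: 16 × 1% × CHF 480,000.95 = CHF 76,800.15… (below the 22.5% cap of CHF 108,000.21…)
Interest: CHF 480,000.95 × ((1 + 0.0135)^16 − 1) = CHF 480,000.95 × 0.2393103… = CHF 114,869.1567…
Total = CHF 480,000.95 + CHF 76,800.1520 + CHF 114,869.1567… = CHF 671,670.26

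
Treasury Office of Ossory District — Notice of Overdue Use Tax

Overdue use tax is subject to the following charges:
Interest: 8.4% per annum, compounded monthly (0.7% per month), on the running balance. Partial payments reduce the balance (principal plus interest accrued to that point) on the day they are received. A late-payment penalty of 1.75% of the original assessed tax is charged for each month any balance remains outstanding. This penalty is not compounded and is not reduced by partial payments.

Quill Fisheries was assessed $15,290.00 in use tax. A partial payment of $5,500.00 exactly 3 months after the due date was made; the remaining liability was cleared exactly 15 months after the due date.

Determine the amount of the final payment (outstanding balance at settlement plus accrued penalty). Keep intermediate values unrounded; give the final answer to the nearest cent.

Balance at month 3: $15,290.0000 × (1 + 0.007)^3 = $15,613.3429…
After $5,500.00 payment: $15,613.3429… − $5,500.00 = $10,113.3429…
Balance at month 15: $10,113.3429… × (1 + 0.007)^12 = $10,996.3455…
Penalty: 15 × 1.75% × $15,290.00 = $4,013.63…
Final settlement = outstanding balance + penalty = $10,996.3455… + $4,013.63… = $15,009.97

$15,009.97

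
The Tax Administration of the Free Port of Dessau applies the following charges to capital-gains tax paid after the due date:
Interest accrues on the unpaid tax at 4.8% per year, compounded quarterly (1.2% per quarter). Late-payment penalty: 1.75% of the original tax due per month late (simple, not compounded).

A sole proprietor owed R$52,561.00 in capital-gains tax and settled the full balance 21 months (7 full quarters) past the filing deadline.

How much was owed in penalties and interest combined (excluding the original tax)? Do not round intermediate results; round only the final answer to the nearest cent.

R$23,893.45

Late-payment penalty = 1.75% × R$52,561.00 × 21 mo = R$19,316.17…
Interest: R$52,561.00 × ((1 + 0.012)^7 − 1) = R$52,561.00 × 0.0870852… = R$4,577.2858…
Penalties + interest = R$19,316.1675 + R$4,577.2858… = R$23,893.45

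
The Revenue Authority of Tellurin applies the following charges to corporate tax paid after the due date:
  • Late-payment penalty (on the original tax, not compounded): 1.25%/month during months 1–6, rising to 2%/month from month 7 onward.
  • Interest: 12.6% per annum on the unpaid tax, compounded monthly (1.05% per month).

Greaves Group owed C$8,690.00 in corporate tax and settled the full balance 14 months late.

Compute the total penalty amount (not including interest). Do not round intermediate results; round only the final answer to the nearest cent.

C$2,042.15

Penalty, months 1–6: 6 × 1.25% × C$8,690.00 = C$651.75
Penalty, months 7–14: 8 × 2% × C$8,690.00 = C$1,390.40
Total penalty = C$651.75 + C$1,390.40 = C$2,042.15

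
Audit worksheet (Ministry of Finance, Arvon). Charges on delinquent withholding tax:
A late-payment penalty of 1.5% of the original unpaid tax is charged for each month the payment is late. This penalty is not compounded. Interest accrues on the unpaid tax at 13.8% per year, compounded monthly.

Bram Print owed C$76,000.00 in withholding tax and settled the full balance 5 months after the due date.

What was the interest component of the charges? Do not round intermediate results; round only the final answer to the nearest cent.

C$4,471.67

Interest (13.8%/yr ÷ 12 = 1.15%/month): C$76,000.00 × ((1 + 0.0115)^5 − 1) = C$4,471.6725…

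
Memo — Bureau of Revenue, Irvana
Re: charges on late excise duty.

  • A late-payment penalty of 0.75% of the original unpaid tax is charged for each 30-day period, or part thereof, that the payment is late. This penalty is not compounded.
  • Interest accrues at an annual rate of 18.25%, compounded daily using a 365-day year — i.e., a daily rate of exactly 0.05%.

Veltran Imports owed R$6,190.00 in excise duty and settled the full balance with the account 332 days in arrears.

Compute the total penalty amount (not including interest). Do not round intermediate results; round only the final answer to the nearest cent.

R$557.10

Penalty periods: ⌈332/30⌉ = 12; penalty = 12 × 0.75% × R$6,190.00 = R$557.10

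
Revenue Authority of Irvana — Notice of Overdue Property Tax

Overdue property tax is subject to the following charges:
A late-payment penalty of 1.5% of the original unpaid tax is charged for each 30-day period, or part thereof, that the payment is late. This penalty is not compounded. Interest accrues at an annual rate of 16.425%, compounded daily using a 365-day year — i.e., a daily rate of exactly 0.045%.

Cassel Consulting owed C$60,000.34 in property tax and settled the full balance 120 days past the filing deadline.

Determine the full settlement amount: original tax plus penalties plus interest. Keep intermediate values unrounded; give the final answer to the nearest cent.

Penalty periods: ⌈120/30⌉ = 4; penalty = 4 × 1.5% × C$60,000.34 = C$3,600.02…
Interest: C$60,000.34 × ((1 + 0.00045)^120 − 1) = C$60,000.34 × 0.05547178… = C$3,328.3258…
Total = C$60,000.34 + C$3,600.0204 + C$3,328.3258… = C$66,928.69

C$66,928.69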